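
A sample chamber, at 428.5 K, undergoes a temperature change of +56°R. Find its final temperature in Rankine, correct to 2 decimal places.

Initial temperature in Celsius: 428.5 - 273.15 = 155.3500°C.
The 56°R change is an interval, so only the factor 5/9 applies: +56 × 5/9 = +31.1111°C.
Final Celsius temperature: 155.3500 + 31.1111 = 186.4611°C.
In Rankine: 186.4611 × 1.8 + 491.67 = 827.30°R.

827.30°R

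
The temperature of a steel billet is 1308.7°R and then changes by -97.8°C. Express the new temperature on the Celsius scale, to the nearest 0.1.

Initial temperature in Celsius: (1308.7 - 491.67) × 5/9 = 453.9056°C.
Final Celsius temperature: 453.9056 - 97.8000 = 356.1056°C.

356.1°C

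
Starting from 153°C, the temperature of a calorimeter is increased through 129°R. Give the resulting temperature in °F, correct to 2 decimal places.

436.40°F

The 129°R change is an interval, so only the factor 5/9 applies: +129 × 5/9 = +71.6667°C.
Final Celsius temperature: 153.0000 + 71.6667 = 224.6667°C.
In Fahrenheit: 224.6667 × 1.8 + 32 = 436.40°F.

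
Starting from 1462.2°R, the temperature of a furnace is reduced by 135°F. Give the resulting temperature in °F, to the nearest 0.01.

867.53°F

Initial temperature in Celsius: (1462.2 - 491.67) × 5/9 = 539.1833°C.
The 135°F change is an interval, so only the factor 5/9 applies: -135 × 5/9 = -75.0000°C.
Final Celsius temperature: 539.1833 - 75.0000 = 464.1833°C.
In Fahrenheit: 464.1833 × 1.8 + 32 = 867.53°F.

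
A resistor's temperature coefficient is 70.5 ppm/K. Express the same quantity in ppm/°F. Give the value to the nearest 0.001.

Since only a temperature interval is involved, the additive offset between the scales drops out.
A change of 1°F is a change of 5/9 K, so per °F the value is 70.5 × 5/9 = 39.167.

39.167 ppm/°F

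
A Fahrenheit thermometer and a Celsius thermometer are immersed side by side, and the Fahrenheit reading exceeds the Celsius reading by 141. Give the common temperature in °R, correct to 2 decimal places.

736.92°R

Let x be the Fahrenheit reading; then the Celsius reading is 5/9·x - 17.7778.
(5/9·x - 17.7778) - x = -141  ⇒  (-4/9)·x = -123.222  ⇒  x = 277.2500°F.
In Celsius: (277.25 - 32) × 5/9 = 136.2500°C.
In Rankine: 136.2500 × 1.8 + 491.67 = 736.92°R.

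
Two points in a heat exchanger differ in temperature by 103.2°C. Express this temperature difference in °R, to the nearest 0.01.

185.76°R

Only the scale ratio 1.8 matters for a change in temperature.
103.2 × 1.8 = 185.76.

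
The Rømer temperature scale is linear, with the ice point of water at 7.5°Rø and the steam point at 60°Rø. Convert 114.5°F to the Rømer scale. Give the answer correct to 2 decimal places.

First in Celsius: (114.5 - 32) × 5/9 = 45.8333°C.
Linearly onto the Rømer scale: 7.5 + (45.8333 / 100) × (60 - 7.5) = 31.56°Rø.

31.56°Rø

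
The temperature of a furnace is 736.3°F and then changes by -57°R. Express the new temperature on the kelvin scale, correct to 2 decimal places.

Initial temperature in Celsius: (736.3 - 32) × 5/9 = 391.2778°C.
The 57°R change is an interval, so only the factor 5/9 applies: -57 × 5/9 = -31.6667°C.
Final Celsius temperature: 391.2778 - 31.6667 = 359.6111°C.
In kelvin: 359.6111 + 273.15 = 632.76 K.

632.76 K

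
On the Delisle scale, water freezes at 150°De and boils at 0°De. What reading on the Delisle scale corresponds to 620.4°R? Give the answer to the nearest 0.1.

First in Celsius: (620.4 - 491.67) × 5/9 = 71.5167°C.
Linearly onto the Delisle scale: 150 + (71.5167 / 100) × (0 - 150) = 42.7°De.

42.7°De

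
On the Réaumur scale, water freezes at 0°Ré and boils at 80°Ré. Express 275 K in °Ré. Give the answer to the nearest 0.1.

1.5°Ré

First in Celsius: 275 - 273.15 = 1.8500°C.
Linearly onto the Réaumur scale: 0 + (1.8500 / 100) × (80 - 0) = 1.5°Ré.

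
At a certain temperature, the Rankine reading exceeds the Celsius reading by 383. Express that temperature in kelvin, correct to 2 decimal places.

Let x be the Celsius reading; then the Rankine reading is 1.8·x + 491.67.
(1.8·x + 491.67) - x = 383  ⇒  (0.8)·x = -108.67  ⇒  x = -135.8375°C.
In kelvin: -135.8375 + 273.15 = 137.31 K.

137.31 K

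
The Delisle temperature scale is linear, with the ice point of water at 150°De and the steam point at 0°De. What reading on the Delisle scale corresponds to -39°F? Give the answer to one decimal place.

209.2°De

First in Celsius: (-39 - 32) × 5/9 = -39.4444°C.
Linearly onto the Delisle scale: 150 + (-39.4444 / 100) × (0 - 150) = 209.2°De.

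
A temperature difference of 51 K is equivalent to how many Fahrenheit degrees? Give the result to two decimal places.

91.80°F

An interval of 1 K corresponds to 1.8°F.
51 × 1.8 = 91.80.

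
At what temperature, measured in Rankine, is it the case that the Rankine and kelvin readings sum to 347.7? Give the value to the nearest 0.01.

223.52°R

Let R be the Rankine reading. The kelvin reading is K = 5/9·R.
Require R + K = 347.7: (14/9)·R = 347.7.
R = (347.7) / (14/9) = 223.52.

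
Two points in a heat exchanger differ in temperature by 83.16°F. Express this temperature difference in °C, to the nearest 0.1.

46.2°C

An interval of 1°F corresponds to 5/9°C.
83.16 × 5/9 = 46.2.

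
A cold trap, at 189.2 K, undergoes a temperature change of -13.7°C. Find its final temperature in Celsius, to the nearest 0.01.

Initial temperature in Celsius: 189.2 - 273.15 = -83.9500°C.
Final Celsius temperature: -83.9500 - 13.7000 = -97.6500°C.

-97.65°C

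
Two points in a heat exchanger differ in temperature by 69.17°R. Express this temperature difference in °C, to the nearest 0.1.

Only the scale ratio 5/9 matters for a change in temperature.
69.17 × 5/9 = 38.4.

38.4°C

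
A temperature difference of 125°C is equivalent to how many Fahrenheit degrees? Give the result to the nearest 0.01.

An interval of 1°C corresponds to 1.8°F.
125 × 1.8 = 225.00.

225.00°F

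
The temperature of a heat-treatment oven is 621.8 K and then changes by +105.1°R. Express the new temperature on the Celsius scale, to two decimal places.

407.04°C

Initial temperature in Celsius: 621.8 - 273.15 = 348.6500°C.
The 105.1°R change is an interval, so only the factor 5/9 applies: +105.1 × 5/9 = +58.3889°C.
Final Celsius temperature: 348.6500 + 58.3889 = 407.0389°C.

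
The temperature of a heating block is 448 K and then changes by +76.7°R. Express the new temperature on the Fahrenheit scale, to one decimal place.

Initial temperature in Celsius: 448 - 273.15 = 174.8500°C.
The 76.7°R change is an interval, so only the factor 5/9 applies: +76.7 × 5/9 = +42.6111°C.
Final Celsius temperature: 174.8500 + 42.6111 = 217.4611°C.
In Fahrenheit: 217.4611 × 1.8 + 32 = 423.4°F.

423.4°F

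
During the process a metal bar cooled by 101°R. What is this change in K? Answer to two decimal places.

56.11 K

Only the scale ratio 5/9 matters for a change in temperature.
101 × 5/9 = 56.11.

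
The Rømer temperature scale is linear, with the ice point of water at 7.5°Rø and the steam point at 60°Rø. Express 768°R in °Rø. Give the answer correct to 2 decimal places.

88.10°Rø

First in Celsius: (768 - 491.67) × 5/9 = 153.5167°C.
Linearly onto the Rømer scale: 7.5 + (153.5167 / 100) × (60 - 7.5) = 88.10°Rø.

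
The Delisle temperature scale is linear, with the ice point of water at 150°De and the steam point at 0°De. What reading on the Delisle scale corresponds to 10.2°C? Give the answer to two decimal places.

134.70°De

Linearly onto the Delisle scale: 150 + (10.2000 / 100) × (0 - 150) = 134.70°De.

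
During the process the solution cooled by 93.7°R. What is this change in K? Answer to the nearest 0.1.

52.1 K

An interval of 1°R corresponds to 5/9 K.
93.7 × 5/9 = 52.1.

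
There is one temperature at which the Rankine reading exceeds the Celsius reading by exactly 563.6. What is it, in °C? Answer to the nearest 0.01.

Let C be the Celsius reading. The Rankine reading is R = 1.8·C + 491.67.
Require R - C = 563.6: (0.8)·C + 491.67 = 563.6.
C = (563.6 - 491.67) / (0.8) = 89.91.

89.91°C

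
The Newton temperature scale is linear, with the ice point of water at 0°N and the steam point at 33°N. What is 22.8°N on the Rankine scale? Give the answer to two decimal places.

Linear interpolation between the fixed points: C = (22.8 - 0) × 100 / (33 - 0) = 69.0909°C.
Then 69.0909 × 1.8 + 491.67 = 616.03°R.

616.03°R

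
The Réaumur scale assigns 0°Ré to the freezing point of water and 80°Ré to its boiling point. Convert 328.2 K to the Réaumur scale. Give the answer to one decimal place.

First in Celsius: 328.2 - 273.15 = 55.0500°C.
Linearly onto the Réaumur scale: 0 + (55.0500 / 100) × (80 - 0) = 44.0°Ré.

44.0°Ré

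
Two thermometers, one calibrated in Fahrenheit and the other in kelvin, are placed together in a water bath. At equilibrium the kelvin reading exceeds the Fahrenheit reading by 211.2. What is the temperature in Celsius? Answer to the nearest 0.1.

37.4°C

Let x be the Fahrenheit reading; then the kelvin reading is 5/9·x + 255.372.
(5/9·x + 255.372) - x = 211.2  ⇒  (-4/9)·x = -44.1722  ⇒  x = 99.3875°F.
In Celsius: (99.3875 - 32) × 5/9 = 37.4°C.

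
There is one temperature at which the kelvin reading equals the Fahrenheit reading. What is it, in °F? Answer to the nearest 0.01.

Let F be the Fahrenheit reading. The kelvin reading is K = 5/9·F + 255.372.
Set K = F: 5/9·F + 255.372 = F.
(-4/9)·F = -255.372  ⇒  F = 574.59.

574.59°F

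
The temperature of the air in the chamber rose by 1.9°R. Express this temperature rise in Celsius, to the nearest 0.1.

1.1°C

For a temperature interval the offset drops out; only the factor 5/9 applies.
1.9 × 5/9 = 1.1.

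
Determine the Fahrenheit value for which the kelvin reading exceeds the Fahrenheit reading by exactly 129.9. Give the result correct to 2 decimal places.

282.31°F

Let F be the Fahrenheit reading. The kelvin reading is K = 5/9·F + 255.372.
Require K - F = 129.9: (-4/9)·F + 255.372 = 129.9.
F = (129.9 - 255.372) / (-4/9) = 282.31.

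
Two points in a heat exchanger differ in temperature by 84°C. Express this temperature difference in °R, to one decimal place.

For a temperature interval the offset drops out; only the factor 1.8 applies.
84 × 1.8 = 151.2.

151.2°R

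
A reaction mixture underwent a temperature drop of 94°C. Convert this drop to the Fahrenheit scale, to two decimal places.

169.20°F

An interval of 1°C corresponds to 1.8°F.
94 × 1.8 = 169.20.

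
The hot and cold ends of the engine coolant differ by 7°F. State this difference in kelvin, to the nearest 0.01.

An interval of 1°F corresponds to 5/9 K.
7 × 5/9 = 3.89.

3.89 K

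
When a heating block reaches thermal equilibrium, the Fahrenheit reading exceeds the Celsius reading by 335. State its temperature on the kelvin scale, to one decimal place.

651.9 K

Let x be the Celsius reading; then the Fahrenheit reading is 1.8·x + 32.
(1.8·x + 32) - x = 335  ⇒  (0.8)·x = 303  ⇒  x = 378.7500°C.
In kelvin: 378.7500 + 273.15 = 651.9 K.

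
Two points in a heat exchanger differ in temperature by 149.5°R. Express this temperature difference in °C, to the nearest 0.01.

83.06°C

For a temperature interval the offset drops out; only the factor 5/9 applies.
149.5 × 5/9 = 83.06.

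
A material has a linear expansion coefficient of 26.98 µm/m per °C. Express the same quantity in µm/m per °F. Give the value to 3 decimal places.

14.989 µm/m per °F

Since only a temperature interval is involved, the additive offset between the scales drops out.
A change of 1°F is a change of 5/9°C, so per °F the value is 26.98 × 5/9 = 14.989.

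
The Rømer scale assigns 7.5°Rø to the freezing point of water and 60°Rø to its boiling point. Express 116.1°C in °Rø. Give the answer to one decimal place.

68.5°Rø

Linearly onto the Rømer scale: 7.5 + (116.1000 / 100) × (60 - 7.5) = 68.5°Rø.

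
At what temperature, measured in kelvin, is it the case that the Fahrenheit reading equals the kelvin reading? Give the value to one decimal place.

574.6 K

Let K be the kelvin reading. The Fahrenheit reading is F = 1.8·K - 459.67.
Set F = K: 1.8·K - 459.67 = K.
(0.8)·K = 459.67  ⇒  K = 574.6.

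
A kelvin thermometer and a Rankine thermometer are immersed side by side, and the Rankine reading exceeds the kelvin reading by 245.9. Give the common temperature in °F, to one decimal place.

Let x be the kelvin reading; then the Rankine reading is 1.8·x.
(1.8·x) - x = 245.9  ⇒  (0.8)·x = 245.9  ⇒  x = 307.3750 K.
In Celsius: 307.375 - 273.15 = 34.2250°C.
In Fahrenheit: 34.2250 × 1.8 + 32 = 93.6°F.

93.6°F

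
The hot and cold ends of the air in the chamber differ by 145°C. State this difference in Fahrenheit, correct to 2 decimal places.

An interval of 1°C corresponds to 1.8°F.
145 × 1.8 = 261.00.

261.00°F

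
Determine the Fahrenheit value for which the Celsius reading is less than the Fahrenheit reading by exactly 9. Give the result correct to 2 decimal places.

Let F be the Fahrenheit reading. The Celsius reading is C = 5/9·F - 17.7778.
Require C - F = -9: (-4/9)·F - 17.7778 = -9.
F = (-9 + 17.7778) / (-4/9) = -19.75.

-19.75°F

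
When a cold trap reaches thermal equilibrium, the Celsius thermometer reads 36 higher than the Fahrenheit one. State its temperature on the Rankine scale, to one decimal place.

Let x be the Fahrenheit reading; then the Celsius reading is 5/9·x - 17.7778.
(5/9·x - 17.7778) - x = 36  ⇒  (-4/9)·x = 53.7778  ⇒  x = -121.0000°F.
In Celsius: (-121 - 32) × 5/9 = -85.0000°C.
In Rankine: -85.0000 × 1.8 + 491.67 = 338.7°R.

338.7°R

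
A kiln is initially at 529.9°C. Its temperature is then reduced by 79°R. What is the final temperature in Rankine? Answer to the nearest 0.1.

The 79°R change is an interval, so only the factor 5/9 applies: -79 × 5/9 = -43.8889°C.
Final Celsius temperature: 529.9000 - 43.8889 = 486.0111°C.
In Rankine: 486.0111 × 1.8 + 491.67 = 1366.5°R.

1366.5°R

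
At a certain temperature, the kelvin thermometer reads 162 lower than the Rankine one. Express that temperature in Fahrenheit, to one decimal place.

Let x be the Rankine reading; then the kelvin reading is 5/9·x.
(5/9·x) - x = -162  ⇒  (-4/9)·x = -162  ⇒  x = 364.5000°R.
In Celsius: (364.5 - 491.67) × 5/9 = -70.6500°C.
In Fahrenheit: -70.6500 × 1.8 + 32 = -95.2°F.

-95.2°F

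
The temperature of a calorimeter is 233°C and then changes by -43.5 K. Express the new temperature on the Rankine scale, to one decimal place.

832.8°R

The 43.5 K change is an interval; Kelvin and Celsius degrees are the same size, so ΔC = -43.5°C.
Final Celsius temperature: 233.0000 - 43.5000 = 189.5000°C.
In Rankine: 189.5000 × 1.8 + 491.67 = 832.8°R.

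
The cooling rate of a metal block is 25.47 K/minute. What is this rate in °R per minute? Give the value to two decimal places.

45.85 °R/minute

Since only a temperature interval is involved, the additive offset between the scales drops out.
A change of 1 K is a change of 1.8°R, so 25.47 × 1.8 = 45.85.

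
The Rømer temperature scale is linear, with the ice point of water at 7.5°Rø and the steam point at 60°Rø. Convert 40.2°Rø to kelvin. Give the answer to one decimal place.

Linear interpolation between the fixed points: C = (40.2 - 7.5) × 100 / (60 - 7.5) = 62.2857°C.
Then 62.2857 + 273.15 = 335.4 K.

335.4 K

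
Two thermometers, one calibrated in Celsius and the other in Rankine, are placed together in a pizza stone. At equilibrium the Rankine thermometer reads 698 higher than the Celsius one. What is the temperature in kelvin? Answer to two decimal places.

531.06 K

Let x be the Celsius reading; then the Rankine reading is 1.8·x + 491.67.
(1.8·x + 491.67) - x = 698  ⇒  (0.8)·x = 206.33  ⇒  x = 257.9125°C.
In kelvin: 257.9125 + 273.15 = 531.06 K.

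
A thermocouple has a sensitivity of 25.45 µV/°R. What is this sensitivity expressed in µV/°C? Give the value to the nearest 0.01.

45.81 µV/°C

Since only a temperature interval is involved, the additive offset between the scales drops out.
A change of 1°C is a change of 1.8°R, so per °C the value is 25.45 × 1.8 = 45.81.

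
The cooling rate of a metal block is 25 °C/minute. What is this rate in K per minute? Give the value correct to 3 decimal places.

25.000 K/minute

The quantity depends on a temperature interval, so only the ratio of degree sizes applies; the offset between the scales is irrelevant.
A change of 1°C is a change of 1 K, so 25 × 1 = 25.000.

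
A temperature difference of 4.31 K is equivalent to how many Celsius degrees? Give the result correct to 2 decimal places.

4.31°C

Kelvin and Celsius degrees are the same size, so the interval is unchanged: 4.31.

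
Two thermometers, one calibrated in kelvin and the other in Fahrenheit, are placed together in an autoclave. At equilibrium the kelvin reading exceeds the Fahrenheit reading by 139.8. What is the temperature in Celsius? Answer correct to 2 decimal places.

126.69°C

Let x be the kelvin reading; then the Fahrenheit reading is 1.8·x - 459.67.
(1.8·x - 459.67) - x = -139.8  ⇒  (0.8)·x = 319.87  ⇒  x = 399.8375 K.
In Celsius: 399.8375 - 273.15 = 126.69°C.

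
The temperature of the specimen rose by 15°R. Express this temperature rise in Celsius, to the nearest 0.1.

8.3°C

An interval of 1°R corresponds to 5/9°C.
15 × 5/9 = 8.3.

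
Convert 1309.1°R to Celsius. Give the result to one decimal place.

In Celsius: (1309.1 - 491.67) × 5/9 = 454.1278°C.

454.1°C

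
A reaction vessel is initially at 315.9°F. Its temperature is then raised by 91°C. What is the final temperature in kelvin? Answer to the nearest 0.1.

Initial temperature in Celsius: (315.9 - 32) × 5/9 = 157.7222°C.
Final Celsius temperature: 157.7222 + 91.0000 = 248.7222°C.
In kelvin: 248.7222 + 273.15 = 521.9 K.

521.9 K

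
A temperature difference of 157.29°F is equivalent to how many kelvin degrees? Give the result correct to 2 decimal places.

An interval of 1°F corresponds to 5/9 K.
157.29 × 5/9 = 87.38.

87.38 K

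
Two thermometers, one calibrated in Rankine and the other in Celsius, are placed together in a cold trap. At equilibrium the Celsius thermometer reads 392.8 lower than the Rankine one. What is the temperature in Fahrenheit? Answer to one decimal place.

-190.5°F

Let x be the Rankine reading; then the Celsius reading is 5/9·x - 273.15.
(5/9·x - 273.15) - x = -392.8  ⇒  (-4/9)·x = -119.65  ⇒  x = 269.2125°R.
In Celsius: (269.2125 - 491.67) × 5/9 = -123.5875°C.
In Fahrenheit: -123.5875 × 1.8 + 32 = -190.5°F.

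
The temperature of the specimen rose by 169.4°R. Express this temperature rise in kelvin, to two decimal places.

For a temperature interval the offset drops out; only the factor 5/9 applies.
169.4 × 5/9 = 94.11.

94.11 K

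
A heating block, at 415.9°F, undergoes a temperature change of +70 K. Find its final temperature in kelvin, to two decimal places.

556.43 K

Initial temperature in Celsius: (415.9 - 32) × 5/9 = 213.2778°C.
The 70 K change is an interval; Kelvin and Celsius degrees are the same size, so ΔC = +70°C.
Final Celsius temperature: 213.2778 + 70.0000 = 283.2778°C.
In kelvin: 283.2778 + 273.15 = 556.43 K.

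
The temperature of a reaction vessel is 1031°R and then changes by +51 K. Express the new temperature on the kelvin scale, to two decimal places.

Initial temperature in Celsius: (1031 - 491.67) × 5/9 = 299.6278°C.
The 51 K change is an interval; Kelvin and Celsius degrees are the same size, so ΔC = +51°C.
Final Celsius temperature: 299.6278 + 51.0000 = 350.6278°C.
In kelvin: 350.6278 + 273.15 = 623.78 K.

623.78 K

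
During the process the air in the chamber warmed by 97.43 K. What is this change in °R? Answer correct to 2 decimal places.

For a temperature interval the offset drops out; only the factor 1.8 applies.
97.43 × 1.8 = 175.37.

175.37°R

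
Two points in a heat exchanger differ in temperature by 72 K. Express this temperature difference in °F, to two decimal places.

For a temperature interval the offset drops out; only the factor 1.8 applies.
72 × 1.8 = 129.60.

129.60°F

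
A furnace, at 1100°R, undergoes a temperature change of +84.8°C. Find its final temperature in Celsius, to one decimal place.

422.8°C

Initial temperature in Celsius: (1100 - 491.67) × 5/9 = 337.9611°C.
Final Celsius temperature: 337.9611 + 84.8000 = 422.7611°C.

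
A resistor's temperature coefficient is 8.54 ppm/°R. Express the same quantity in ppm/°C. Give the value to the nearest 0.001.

15.372 ppm/°C

The quantity depends on a temperature interval, so only the ratio of degree sizes applies; the offset between the scales is irrelevant.
A change of 1°C is a change of 1.8°R, so per °C the value is 8.54 × 1.8 = 15.372.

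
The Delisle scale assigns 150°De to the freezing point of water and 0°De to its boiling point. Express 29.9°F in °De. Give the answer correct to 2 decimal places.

151.75°De

First in Celsius: (29.9 - 32) × 5/9 = -1.1667°C.
Linearly onto the Delisle scale: 150 + (-1.1667 / 100) × (0 - 150) = 151.75°De.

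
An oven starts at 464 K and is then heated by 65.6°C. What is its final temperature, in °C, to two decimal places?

256.45°C

Initial temperature in Celsius: 464 - 273.15 = 190.8500°C.
Final Celsius temperature: 190.8500 + 65.6000 = 256.4500°C.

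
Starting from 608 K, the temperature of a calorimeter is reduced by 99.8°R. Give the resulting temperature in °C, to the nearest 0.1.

279.4°C

Initial temperature in Celsius: 608 - 273.15 = 334.8500°C.
The 99.8°R change is an interval, so only the factor 5/9 applies: -99.8 × 5/9 = -55.4444°C.
Final Celsius temperature: 334.8500 - 55.4444 = 279.4056°C.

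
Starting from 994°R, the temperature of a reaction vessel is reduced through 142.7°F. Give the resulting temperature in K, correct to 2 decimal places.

472.94 K

Initial temperature in Celsius: (994 - 491.67) × 5/9 = 279.0722°C.
The 142.7°F change is an interval, so only the factor 5/9 applies: -142.7 × 5/9 = -79.2778°C.
Final Celsius temperature: 279.0722 - 79.2778 = 199.7944°C.
In kelvin: 199.7944 + 273.15 = 472.94 K.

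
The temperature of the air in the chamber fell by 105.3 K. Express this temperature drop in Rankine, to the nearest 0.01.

189.54°R

Only the scale ratio 1.8 matters for a change in temperature.
105.3 × 1.8 = 189.54.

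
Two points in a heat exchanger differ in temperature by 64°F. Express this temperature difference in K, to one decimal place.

An interval of 1°F corresponds to 5/9 K.
64 × 5/9 = 35.6.

35.6 K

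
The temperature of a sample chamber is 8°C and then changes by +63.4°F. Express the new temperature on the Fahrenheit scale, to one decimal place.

The 63.4°F change is an interval, so only the factor 5/9 applies: +63.4 × 5/9 = +35.2222°C.
Final Celsius temperature: 8.0000 + 35.2222 = 43.2222°C.
In Fahrenheit: 43.2222 × 1.8 + 32 = 109.8°F.

109.8°F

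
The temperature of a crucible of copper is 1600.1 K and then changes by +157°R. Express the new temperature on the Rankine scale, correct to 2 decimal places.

Initial temperature in Celsius: 1600.1 - 273.15 = 1326.9500°C.
The 157°R change is an interval, so only the factor 5/9 applies: +157 × 5/9 = +87.2222°C.
Final Celsius temperature: 1326.9500 + 87.2222 = 1414.1722°C.
In Rankine: 1414.1722 × 1.8 + 491.67 = 3037.18°R.

3037.18°R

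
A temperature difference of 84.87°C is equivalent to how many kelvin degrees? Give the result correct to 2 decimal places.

84.87 K

Celsius and kelvin degrees are the same size, so the interval is unchanged: 84.87.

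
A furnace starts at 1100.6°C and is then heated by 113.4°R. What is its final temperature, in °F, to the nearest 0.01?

The 113.4°R change is an interval, so only the factor 5/9 applies: +113.4 × 5/9 = +63.0000°C.
Final Celsius temperature: 1100.6000 + 63.0000 = 1163.6000°C.
In Fahrenheit: 1163.6000 × 1.8 + 32 = 2126.48°F.

2126.48°F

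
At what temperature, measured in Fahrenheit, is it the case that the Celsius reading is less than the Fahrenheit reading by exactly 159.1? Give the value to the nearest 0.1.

318.0°F

Let F be the Fahrenheit reading. The Celsius reading is C = 5/9·F - 17.7778.
Require C - F = -159.1: (-4/9)·F - 17.7778 = -159.1.
F = (-159.1 + 17.7778) / (-4/9) = 318.0.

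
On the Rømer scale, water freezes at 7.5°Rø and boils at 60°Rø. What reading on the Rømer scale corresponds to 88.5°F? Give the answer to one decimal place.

First in Celsius: (88.5 - 32) × 5/9 = 31.3889°C.
Linearly onto the Rømer scale: 7.5 + (31.3889 / 100) × (60 - 7.5) = 24.0°Rø.

24.0°Rø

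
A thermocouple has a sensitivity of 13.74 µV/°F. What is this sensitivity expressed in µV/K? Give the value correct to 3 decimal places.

The quantity depends on a temperature interval, so only the ratio of degree sizes applies; the offset between the scales is irrelevant.
A change of 1 K is a change of 1.8°F, so per K the value is 13.74 × 1.8 = 24.732.

24.732 µV/K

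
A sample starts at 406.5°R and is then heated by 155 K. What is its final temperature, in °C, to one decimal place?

Initial temperature in Celsius: (406.5 - 491.67) × 5/9 = -47.3167°C.
The 155 K change is an interval; Kelvin and Celsius degrees are the same size, so ΔC = +155°C.
Final Celsius temperature: -47.3167 + 155.0000 = 107.6833°C.

107.7°C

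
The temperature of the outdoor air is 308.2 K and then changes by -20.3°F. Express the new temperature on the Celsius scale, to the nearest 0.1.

23.8°C

Initial temperature in Celsius: 308.2 - 273.15 = 35.0500°C.
The 20.3°F change is an interval, so only the factor 5/9 applies: -20.3 × 5/9 = -11.2778°C.
Final Celsius temperature: 35.0500 - 11.2778 = 23.7722°C.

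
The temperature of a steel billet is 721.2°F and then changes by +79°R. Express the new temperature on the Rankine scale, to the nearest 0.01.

1259.87°R

Initial temperature in Celsius: (721.2 - 32) × 5/9 = 382.8889°C.
The 79°R change is an interval, so only the factor 5/9 applies: +79 × 5/9 = +43.8889°C.
Final Celsius temperature: 382.8889 + 43.8889 = 426.7778°C.
In Rankine: 426.7778 × 1.8 + 491.67 = 1259.87°R.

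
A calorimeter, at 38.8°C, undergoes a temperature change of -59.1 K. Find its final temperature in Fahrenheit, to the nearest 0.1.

-4.5°F

The 59.1 K change is an interval; Kelvin and Celsius degrees are the same size, so ΔC = -59.1°C.
Final Celsius temperature: 38.8000 - 59.1000 = -20.3000°C.
In Fahrenheit: -20.3000 × 1.8 + 32 = -4.5°F.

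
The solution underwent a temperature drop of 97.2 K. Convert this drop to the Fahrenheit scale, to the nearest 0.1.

For a temperature interval the offset drops out; only the factor 1.8 applies.
97.2 × 1.8 = 175.0.

175.0°F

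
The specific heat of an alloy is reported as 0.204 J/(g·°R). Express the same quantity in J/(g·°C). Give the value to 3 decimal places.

Since only a temperature interval is involved, the additive offset between the scales drops out.
A change of 1°C is a change of 1.8°R, so per °C the value is 0.204 × 1.8 = 0.367.

0.367 J/(g·°C)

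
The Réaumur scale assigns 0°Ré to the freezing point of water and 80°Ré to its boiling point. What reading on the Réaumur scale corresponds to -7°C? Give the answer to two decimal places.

Linearly onto the Réaumur scale: 0 + (-7.0000 / 100) × (80 - 0) = -5.60°Ré.

-5.60°Ré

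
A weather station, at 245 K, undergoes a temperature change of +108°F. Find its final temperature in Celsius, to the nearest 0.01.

Initial temperature in Celsius: 245 - 273.15 = -28.1500°C.
The 108°F change is an interval, so only the factor 5/9 applies: +108 × 5/9 = +60.0000°C.
Final Celsius temperature: -28.1500 + 60.0000 = 31.8500°C.

31.85°C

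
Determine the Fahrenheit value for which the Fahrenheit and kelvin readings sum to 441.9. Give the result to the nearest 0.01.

Let F be the Fahrenheit reading. The kelvin reading is K = 5/9·F + 255.372.
Require F + K = 441.9: (14/9)·F + 255.372 = 441.9.
F = (441.9 - 255.372) / (14/9) = 119.91.

119.91°F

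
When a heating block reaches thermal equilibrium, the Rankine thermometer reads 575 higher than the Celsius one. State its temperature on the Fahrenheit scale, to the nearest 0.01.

Let x be the Celsius reading; then the Rankine reading is 1.8·x + 491.67.
(1.8·x + 491.67) - x = 575  ⇒  (0.8)·x = 83.33  ⇒  x = 104.1625°C.
In Fahrenheit: 104.1625 × 1.8 + 32 = 219.49°F.

219.49°F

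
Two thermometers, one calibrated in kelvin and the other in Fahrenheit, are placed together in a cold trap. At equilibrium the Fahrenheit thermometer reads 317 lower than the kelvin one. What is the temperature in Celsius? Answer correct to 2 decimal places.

Let x be the kelvin reading; then the Fahrenheit reading is 1.8·x - 459.67.
(1.8·x - 459.67) - x = -317  ⇒  (0.8)·x = 142.67  ⇒  x = 178.3375 K.
In Celsius: 178.3375 - 273.15 = -94.81°C.

-94.81°C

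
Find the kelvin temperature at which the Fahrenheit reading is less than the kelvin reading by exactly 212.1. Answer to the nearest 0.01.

309.46 K

Let K be the kelvin reading. The Fahrenheit reading is F = 1.8·K - 459.67.
Require F - K = -212.1: (0.8)·K - 459.67 = -212.1.
K = (-212.1 + 459.67) / (0.8) = 309.46.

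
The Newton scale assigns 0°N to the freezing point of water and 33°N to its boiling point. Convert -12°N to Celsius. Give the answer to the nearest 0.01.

Linear interpolation between the fixed points: C = (-12 - 0) × 100 / (33 - 0) = -36.3636°C.

-36.36°C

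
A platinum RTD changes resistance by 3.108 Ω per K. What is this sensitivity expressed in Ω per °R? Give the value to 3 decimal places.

1.727 Ω per °R

The quantity depends on a temperature interval, so only the ratio of degree sizes applies; the offset between the scales is irrelevant.
A change of 1°R is a change of 5/9 K, so per °R the value is 3.108 × 5/9 = 1.727.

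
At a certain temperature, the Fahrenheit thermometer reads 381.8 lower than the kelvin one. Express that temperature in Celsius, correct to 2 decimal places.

-175.81°C

Let x be the kelvin reading; then the Fahrenheit reading is 1.8·x - 459.67.
(1.8·x - 459.67) - x = -381.8  ⇒  (0.8)·x = 77.87  ⇒  x = 97.3375 K.
In Celsius: 97.3375 - 273.15 = -175.81°C.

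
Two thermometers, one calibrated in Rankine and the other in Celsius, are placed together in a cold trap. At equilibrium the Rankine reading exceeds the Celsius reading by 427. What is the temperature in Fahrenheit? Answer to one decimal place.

-113.5°F

Let x be the Rankine reading; then the Celsius reading is 5/9·x - 273.15.
(5/9·x - 273.15) - x = -427  ⇒  (-4/9)·x = -153.85  ⇒  x = 346.1625°R.
In Celsius: (346.1625 - 491.67) × 5/9 = -80.8375°C.
In Fahrenheit: -80.8375 × 1.8 + 32 = -113.5°F.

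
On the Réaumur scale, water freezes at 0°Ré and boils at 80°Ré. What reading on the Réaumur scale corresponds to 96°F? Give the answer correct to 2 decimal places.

28.44°Ré

First in Celsius: (96 - 32) × 5/9 = 35.5556°C.
Linearly onto the Réaumur scale: 0 + (35.5556 / 100) × (80 - 0) = 28.44°Ré.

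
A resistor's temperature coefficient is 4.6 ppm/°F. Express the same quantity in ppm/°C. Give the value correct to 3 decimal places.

8.280 ppm/°C

Since only a temperature interval is involved, the additive offset between the scales drops out.
A change of 1°C is a change of 1.8°F, so per °C the value is 4.6 × 1.8 = 8.280.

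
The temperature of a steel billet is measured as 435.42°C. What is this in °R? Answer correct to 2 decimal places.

In Rankine: 435.4200 × 1.8 + 491.67 = 1275.43°R.

1275.43°R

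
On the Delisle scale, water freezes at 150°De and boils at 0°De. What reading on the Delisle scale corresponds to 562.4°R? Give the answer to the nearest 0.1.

91.1°De

First in Celsius: (562.4 - 491.67) × 5/9 = 39.2944°C.
Linearly onto the Delisle scale: 150 + (39.2944 / 100) × (0 - 150) = 91.1°De.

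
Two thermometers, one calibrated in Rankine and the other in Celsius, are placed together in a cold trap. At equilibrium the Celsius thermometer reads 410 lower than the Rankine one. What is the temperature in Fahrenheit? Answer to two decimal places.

Let x be the Rankine reading; then the Celsius reading is 5/9·x - 273.15.
(5/9·x - 273.15) - x = -410  ⇒  (-4/9)·x = -136.85  ⇒  x = 307.9125°R.
In Celsius: (307.9125 - 491.67) × 5/9 = -102.0875°C.
In Fahrenheit: -102.0875 × 1.8 + 32 = -151.76°F.

-151.76°F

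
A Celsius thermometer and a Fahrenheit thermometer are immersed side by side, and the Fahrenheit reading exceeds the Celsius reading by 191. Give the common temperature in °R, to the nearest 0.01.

849.42°R

Let x be the Celsius reading; then the Fahrenheit reading is 1.8·x + 32.
(1.8·x + 32) - x = 191  ⇒  (0.8)·x = 159  ⇒  x = 198.7500°C.
In Rankine: 198.7500 × 1.8 + 491.67 = 849.42°R.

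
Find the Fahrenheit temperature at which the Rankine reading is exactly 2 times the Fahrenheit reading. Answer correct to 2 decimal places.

Let F be the Fahrenheit reading. The Rankine reading is R = 1·F + 459.67.
Require R = 2·F: 1·F + 459.67 = 2·F.
(-1)·F = -459.67  ⇒  F = 459.67.

459.67°F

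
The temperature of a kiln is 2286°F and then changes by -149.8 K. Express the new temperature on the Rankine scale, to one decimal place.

Initial temperature in Celsius: (2286 - 32) × 5/9 = 1252.2222°C.
The 149.8 K change is an interval; Kelvin and Celsius degrees are the same size, so ΔC = -149.8°C.
Final Celsius temperature: 1252.2222 - 149.8000 = 1102.4222°C.
In Rankine: 1102.4222 × 1.8 + 491.67 = 2476.0°R.

2476.0°R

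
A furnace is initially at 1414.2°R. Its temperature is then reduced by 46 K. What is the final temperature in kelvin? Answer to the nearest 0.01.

Initial temperature in Celsius: (1414.2 - 491.67) × 5/9 = 512.5167°C.
The 46 K change is an interval; Kelvin and Celsius degrees are the same size, so ΔC = -46°C.
Final Celsius temperature: 512.5167 - 46.0000 = 466.5167°C.
In kelvin: 466.5167 + 273.15 = 739.67 K.

739.67 K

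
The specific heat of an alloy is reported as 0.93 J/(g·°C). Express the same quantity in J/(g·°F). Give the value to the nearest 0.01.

0.52 J/(g·°F)

Since only a temperature interval is involved, the additive offset between the scales drops out.
A change of 1°F is a change of 5/9°C, so per °F the value is 0.93 × 5/9 = 0.52.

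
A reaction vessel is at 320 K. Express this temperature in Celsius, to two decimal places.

46.85°C

In Celsius: 320 - 273.15 = 46.8500°C.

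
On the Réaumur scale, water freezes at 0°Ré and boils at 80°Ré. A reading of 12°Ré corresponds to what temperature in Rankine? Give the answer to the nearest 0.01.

Linear interpolation between the fixed points: C = (12 - 0) × 100 / (80 - 0) = 15.0000°C.
Then 15.0000 × 1.8 + 491.67 = 518.67°R.

518.67°R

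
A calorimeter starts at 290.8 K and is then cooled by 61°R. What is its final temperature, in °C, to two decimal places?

Initial temperature in Celsius: 290.8 - 273.15 = 17.6500°C.
The 61°R change is an interval, so only the factor 5/9 applies: -61 × 5/9 = -33.8889°C.
Final Celsius temperature: 17.6500 - 33.8889 = -16.2389°C.

-16.24°C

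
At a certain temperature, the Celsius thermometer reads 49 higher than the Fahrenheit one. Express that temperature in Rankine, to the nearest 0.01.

309.42°R

Let x be the Fahrenheit reading; then the Celsius reading is 5/9·x - 17.7778.
(5/9·x - 17.7778) - x = 49  ⇒  (-4/9)·x = 66.7778  ⇒  x = -150.2500°F.
In Celsius: (-150.25 - 32) × 5/9 = -101.2500°C.
In Rankine: -101.2500 × 1.8 + 491.67 = 309.42°R.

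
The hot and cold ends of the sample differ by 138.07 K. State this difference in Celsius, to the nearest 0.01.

Kelvin and Celsius degrees are the same size, so the interval is unchanged: 138.07.

138.07°C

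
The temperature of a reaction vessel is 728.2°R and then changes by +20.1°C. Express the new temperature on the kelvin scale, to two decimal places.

Initial temperature in Celsius: (728.2 - 491.67) × 5/9 = 131.4056°C.
Final Celsius temperature: 131.4056 + 20.1000 = 151.5056°C.
In kelvin: 151.5056 + 273.15 = 424.66 K.

424.66 K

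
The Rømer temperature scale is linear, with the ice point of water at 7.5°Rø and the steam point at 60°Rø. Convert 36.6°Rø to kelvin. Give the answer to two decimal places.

Linear interpolation between the fixed points: C = (36.6 - 7.5) × 100 / (60 - 7.5) = 55.4286°C.
Then 55.4286 + 273.15 = 328.58 K.

328.58 K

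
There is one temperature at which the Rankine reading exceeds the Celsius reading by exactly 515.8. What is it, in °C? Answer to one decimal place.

30.2°C

Let C be the Celsius reading. The Rankine reading is R = 1.8·C + 491.67.
Require R - C = 515.8: (0.8)·C + 491.67 = 515.8.
C = (515.8 - 491.67) / (0.8) = 30.2.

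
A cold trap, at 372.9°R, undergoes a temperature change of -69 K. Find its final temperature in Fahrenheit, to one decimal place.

-211.0°F

Initial temperature in Celsius: (372.9 - 491.67) × 5/9 = -65.9833°C.
The 69 K change is an interval; Kelvin and Celsius degrees are the same size, so ΔC = -69°C.
Final Celsius temperature: -65.9833 - 69.0000 = -134.9833°C.
In Fahrenheit: -134.9833 × 1.8 + 32 = -211.0°F.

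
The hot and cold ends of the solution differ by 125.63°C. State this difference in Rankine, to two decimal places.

226.13°R

For a temperature interval the offset drops out; only the factor 1.8 applies.
125.63 × 1.8 = 226.13.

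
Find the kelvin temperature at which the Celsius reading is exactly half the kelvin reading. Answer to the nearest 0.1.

Let K be the kelvin reading. The Celsius reading is C = 1·K - 273.15.
Require C = 0.5·K: 1·K - 273.15 = 0.5·K.
(0.5)·K = 273.15  ⇒  K = 546.3.

546.3 K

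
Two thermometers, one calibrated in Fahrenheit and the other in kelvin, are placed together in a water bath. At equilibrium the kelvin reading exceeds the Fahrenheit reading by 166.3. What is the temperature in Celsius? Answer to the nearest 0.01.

93.56°C

Let x be the Fahrenheit reading; then the kelvin reading is 5/9·x + 255.372.
(5/9·x + 255.372) - x = 166.3  ⇒  (-4/9)·x = -89.0722  ⇒  x = 200.4125°F.
In Celsius: (200.4125 - 32) × 5/9 = 93.56°C.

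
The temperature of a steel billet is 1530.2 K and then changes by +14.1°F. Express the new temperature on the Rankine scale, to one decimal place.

Initial temperature in Celsius: 1530.2 - 273.15 = 1257.0500°C.
The 14.1°F change is an interval, so only the factor 5/9 applies: +14.1 × 5/9 = +7.8333°C.
Final Celsius temperature: 1257.0500 + 7.8333 = 1264.8833°C.
In Rankine: 1264.8833 × 1.8 + 491.67 = 2768.5°R.

2768.5°R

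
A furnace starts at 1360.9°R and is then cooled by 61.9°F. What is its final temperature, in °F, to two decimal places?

839.33°F

Initial temperature in Celsius: (1360.9 - 491.67) × 5/9 = 482.9056°C.
The 61.9°F change is an interval, so only the factor 5/9 applies: -61.9 × 5/9 = -34.3889°C.
Final Celsius temperature: 482.9056 - 34.3889 = 448.5167°C.
In Fahrenheit: 448.5167 × 1.8 + 32 = 839.33°F.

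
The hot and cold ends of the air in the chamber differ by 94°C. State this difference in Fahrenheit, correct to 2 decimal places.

169.20°F

For a temperature interval the offset drops out; only the factor 1.8 applies.
94 × 1.8 = 169.20.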